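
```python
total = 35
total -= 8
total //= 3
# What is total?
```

Trace (tracking total):
total = 35  # -> total = 35
total -= 8  # -> total = 27
total //= 3  # -> total = 9

Answer: 9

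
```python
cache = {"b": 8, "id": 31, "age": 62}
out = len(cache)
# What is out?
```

Answer: 3

Derivation:
Trace (tracking out):
cache = {'b': 8, 'id': 31, 'age': 62}  # -> cache = {'b': 8, 'id': 31, 'age': 62}
out = len(cache)  # -> out = 3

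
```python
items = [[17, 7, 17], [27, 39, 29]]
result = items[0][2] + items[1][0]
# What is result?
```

Trace (tracking result):
items = [[17, 7, 17], [27, 39, 29]]  # -> items = [[17, 7, 17], [27, 39, 29]]
result = items[0][2] + items[1][0]  # -> result = 44

Answer: 44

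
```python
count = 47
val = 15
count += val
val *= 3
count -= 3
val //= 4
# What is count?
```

Trace (tracking count):
count = 47  # -> count = 47
val = 15  # -> val = 15
count += val  # -> count = 62
val *= 3  # -> val = 45
count -= 3  # -> count = 59
val //= 4  # -> val = 11

Answer: 59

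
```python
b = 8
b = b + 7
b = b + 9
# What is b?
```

Answer: 24

Derivation:
Trace (tracking b):
b = 8  # -> b = 8
b = b + 7  # -> b = 15
b = b + 9  # -> b = 24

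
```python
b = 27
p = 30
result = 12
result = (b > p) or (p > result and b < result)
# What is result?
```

Answer: False

Derivation:
Trace (tracking result):
b = 27  # -> b = 27
p = 30  # -> p = 30
result = 12  # -> result = 12
result = b > p or (p > result and b < result)  # -> result = False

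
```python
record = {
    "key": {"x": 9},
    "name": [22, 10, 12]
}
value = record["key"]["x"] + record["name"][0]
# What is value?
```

Trace (tracking value):
record = {'key': {'x': 9}, 'name': [22, 10, 12]}  # -> record = {'key': {'x': 9}, 'name': [22, 10, 12]}
value = record['key']['x'] + record['name'][0]  # -> value = 31

Answer: 31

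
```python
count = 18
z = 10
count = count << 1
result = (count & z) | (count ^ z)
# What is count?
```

Trace (tracking count):
count = 18  # -> count = 18
z = 10  # -> z = 10
count = count << 1  # -> count = 36
result = count & z | count ^ z  # -> result = 46

Answer: 36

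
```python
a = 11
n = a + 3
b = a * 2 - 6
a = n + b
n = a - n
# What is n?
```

Trace (tracking n):
a = 11  # -> a = 11
n = a + 3  # -> n = 14
b = a * 2 - 6  # -> b = 16
a = n + b  # -> a = 30
n = a - n  # -> n = 16

Answer: 16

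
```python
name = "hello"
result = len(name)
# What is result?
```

Answer: 5

Derivation:
Trace (tracking result):
name = 'hello'  # -> name = 'hello'
result = len(name)  # -> result = 5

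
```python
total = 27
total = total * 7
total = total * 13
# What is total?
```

Answer: 2457

Derivation:
Trace (tracking total):
total = 27  # -> total = 27
total = total * 7  # -> total = 189
total = total * 13  # -> total = 2457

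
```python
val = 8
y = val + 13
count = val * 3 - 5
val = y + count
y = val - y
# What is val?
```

Answer: 40

Derivation:
Trace (tracking val):
val = 8  # -> val = 8
y = val + 13  # -> y = 21
count = val * 3 - 5  # -> count = 19
val = y + count  # -> val = 40
y = val - y  # -> y = 19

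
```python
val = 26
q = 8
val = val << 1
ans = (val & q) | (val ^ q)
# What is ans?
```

Answer: 60

Derivation:
Trace (tracking ans):
val = 26  # -> val = 26
q = 8  # -> q = 8
val = val << 1  # -> val = 52
ans = val & q | val ^ q  # -> ans = 60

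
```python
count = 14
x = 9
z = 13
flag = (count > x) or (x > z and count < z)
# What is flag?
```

Answer: True

Derivation:
Trace (tracking flag):
count = 14  # -> count = 14
x = 9  # -> x = 9
z = 13  # -> z = 13
flag = count > x or (x > z and count < z)  # -> flag = True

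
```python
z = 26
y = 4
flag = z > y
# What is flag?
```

Trace (tracking flag):
z = 26  # -> z = 26
y = 4  # -> y = 4
flag = z > y  # -> flag = True

Answer: True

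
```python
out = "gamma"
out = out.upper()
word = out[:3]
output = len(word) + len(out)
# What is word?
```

Answer: 'GAM'

Derivation:
Trace (tracking word):
out = 'gamma'  # -> out = 'gamma'
out = out.upper()  # -> out = 'GAMMA'
word = out[:3]  # -> word = 'GAM'
output = len(word) + len(out)  # -> output = 8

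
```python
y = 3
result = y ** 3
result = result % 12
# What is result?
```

Answer: 3

Derivation:
Trace (tracking result):
y = 3  # -> y = 3
result = y ** 3  # -> result = 27
result = result % 12  # -> result = 3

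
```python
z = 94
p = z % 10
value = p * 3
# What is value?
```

Trace (tracking value):
z = 94  # -> z = 94
p = z % 10  # -> p = 4
value = p * 3  # -> value = 12

Answer: 12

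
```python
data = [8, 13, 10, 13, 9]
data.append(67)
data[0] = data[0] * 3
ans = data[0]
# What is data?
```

Answer: [24, 13, 10, 13, 9, 67]

Derivation:
Trace (tracking data):
data = [8, 13, 10, 13, 9]  # -> data = [8, 13, 10, 13, 9]
data.append(67)  # -> data = [8, 13, 10, 13, 9, 67]
data[0] = data[0] * 3  # -> data = [24, 13, 10, 13, 9, 67]
ans = data[0]  # -> ans = 24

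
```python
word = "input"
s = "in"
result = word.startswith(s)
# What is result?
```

Answer: True

Derivation:
Trace (tracking result):
word = 'input'  # -> word = 'input'
s = 'in'  # -> s = 'in'
result = word.startswith(s)  # -> result = True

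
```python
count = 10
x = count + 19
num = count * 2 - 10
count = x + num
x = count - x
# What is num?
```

Trace (tracking num):
count = 10  # -> count = 10
x = count + 19  # -> x = 29
num = count * 2 - 10  # -> num = 10
count = x + num  # -> count = 39
x = count - x  # -> x = 10

Answer: 10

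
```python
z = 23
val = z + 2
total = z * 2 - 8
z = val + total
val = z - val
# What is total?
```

Trace (tracking total):
z = 23  # -> z = 23
val = z + 2  # -> val = 25
total = z * 2 - 8  # -> total = 38
z = val + total  # -> z = 63
val = z - val  # -> val = 38

Answer: 38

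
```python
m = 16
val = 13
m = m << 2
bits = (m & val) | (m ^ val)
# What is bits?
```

Trace (tracking bits):
m = 16  # -> m = 16
val = 13  # -> val = 13
m = m << 2  # -> m = 64
bits = m & val | m ^ val  # -> bits = 77

Answer: 77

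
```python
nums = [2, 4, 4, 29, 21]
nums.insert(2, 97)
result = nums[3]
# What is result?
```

Answer: 4

Derivation:
Trace (tracking result):
nums = [2, 4, 4, 29, 21]  # -> nums = [2, 4, 4, 29, 21]
nums.insert(2, 97)  # -> nums = [2, 4, 97, 4, 29, 21]
result = nums[3]  # -> result = 4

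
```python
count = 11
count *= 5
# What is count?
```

Trace (tracking count):
count = 11  # -> count = 11
count *= 5  # -> count = 55

Answer: 55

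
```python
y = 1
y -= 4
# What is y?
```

Trace (tracking y):
y = 1  # -> y = 1
y -= 4  # -> y = -3

Answer: -3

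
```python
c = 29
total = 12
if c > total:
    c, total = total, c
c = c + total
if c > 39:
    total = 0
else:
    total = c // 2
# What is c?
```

Answer: 41

Derivation:
Trace (tracking c):
c = 29  # -> c = 29
total = 12  # -> total = 12
if c > total:  # condition is True
    c, total = (total, c)  # -> c = 12, total = 29
c = c + total  # -> c = 41
if c > 39:  # condition is True
    total = 0  # -> total = 0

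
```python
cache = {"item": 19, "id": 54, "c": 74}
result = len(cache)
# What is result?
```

Trace (tracking result):
cache = {'item': 19, 'id': 54, 'c': 74}  # -> cache = {'item': 19, 'id': 54, 'c': 74}
result = len(cache)  # -> result = 3

Answer: 3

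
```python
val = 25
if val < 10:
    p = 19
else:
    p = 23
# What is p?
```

Answer: 23

Derivation:
Trace (tracking p):
val = 25  # -> val = 25
if val < 10:  # condition is False
else:
    p = 23  # -> p = 23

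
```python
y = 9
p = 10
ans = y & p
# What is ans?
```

Answer: 8

Derivation:
Trace (tracking ans):
y = 9  # -> y = 9
p = 10  # -> p = 10
ans = y & p  # -> ans = 8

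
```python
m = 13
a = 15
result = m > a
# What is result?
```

Answer: False

Derivation:
Trace (tracking result):
m = 13  # -> m = 13
a = 15  # -> a = 15
result = m > a  # -> result = False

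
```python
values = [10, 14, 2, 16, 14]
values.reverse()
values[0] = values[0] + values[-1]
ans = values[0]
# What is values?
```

Answer: [24, 16, 2, 14, 10]

Derivation:
Trace (tracking values):
values = [10, 14, 2, 16, 14]  # -> values = [10, 14, 2, 16, 14]
values.reverse()  # -> values = [14, 16, 2, 14, 10]
values[0] = values[0] + values[-1]  # -> values = [24, 16, 2, 14, 10]
ans = values[0]  # -> ans = 24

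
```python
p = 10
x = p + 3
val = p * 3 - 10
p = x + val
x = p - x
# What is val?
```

Trace (tracking val):
p = 10  # -> p = 10
x = p + 3  # -> x = 13
val = p * 3 - 10  # -> val = 20
p = x + val  # -> p = 33
x = p - x  # -> x = 20

Answer: 20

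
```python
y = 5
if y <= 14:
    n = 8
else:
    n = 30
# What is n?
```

Answer: 8

Derivation:
Trace (tracking n):
y = 5  # -> y = 5
if y <= 14:  # condition is True
    n = 8  # -> n = 8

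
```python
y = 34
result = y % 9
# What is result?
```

Answer: 7

Derivation:
Trace (tracking result):
y = 34  # -> y = 34
result = y % 9  # -> result = 7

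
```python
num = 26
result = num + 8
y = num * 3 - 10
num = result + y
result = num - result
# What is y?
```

Trace (tracking y):
num = 26  # -> num = 26
result = num + 8  # -> result = 34
y = num * 3 - 10  # -> y = 68
num = result + y  # -> num = 102
result = num - result  # -> result = 68

Answer: 68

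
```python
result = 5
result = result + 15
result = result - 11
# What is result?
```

Trace (tracking result):
result = 5  # -> result = 5
result = result + 15  # -> result = 20
result = result - 11  # -> result = 9

Answer: 9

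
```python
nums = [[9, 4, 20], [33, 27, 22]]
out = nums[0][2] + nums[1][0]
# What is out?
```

Answer: 53

Derivation:
Trace (tracking out):
nums = [[9, 4, 20], [33, 27, 22]]  # -> nums = [[9, 4, 20], [33, 27, 22]]
out = nums[0][2] + nums[1][0]  # -> out = 53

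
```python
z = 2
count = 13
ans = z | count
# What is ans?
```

Answer: 15

Derivation:
Trace (tracking ans):
z = 2  # -> z = 2
count = 13  # -> count = 13
ans = z | count  # -> ans = 15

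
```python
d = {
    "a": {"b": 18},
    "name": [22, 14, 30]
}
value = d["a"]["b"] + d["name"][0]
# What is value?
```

Answer: 40

Derivation:
Trace (tracking value):
d = {'a': {'b': 18}, 'name': [22, 14, 30]}  # -> d = {'a': {'b': 18}, 'name': [22, 14, 30]}
value = d['a']['b'] + d['name'][0]  # -> value = 40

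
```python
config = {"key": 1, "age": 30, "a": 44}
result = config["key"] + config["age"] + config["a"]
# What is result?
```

Trace (tracking result):
config = {'key': 1, 'age': 30, 'a': 44}  # -> config = {'key': 1, 'age': 30, 'a': 44}
result = config['key'] + config['age'] + config['a']  # -> result = 75

Answer: 75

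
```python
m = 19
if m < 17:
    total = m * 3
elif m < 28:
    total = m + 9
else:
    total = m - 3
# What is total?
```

Trace (tracking total):
m = 19  # -> m = 19
if m < 17:  # condition is False
elif m < 28:  # condition is True
    total = m + 9  # -> total = 28

Answer: 28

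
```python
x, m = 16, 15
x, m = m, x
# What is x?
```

Answer: 15

Derivation:
Trace (tracking x):
x, m = (16, 15)  # -> x = 16, m = 15
x, m = (m, x)  # -> x = 15, m = 16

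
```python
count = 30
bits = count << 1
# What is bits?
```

Trace (tracking bits):
count = 30  # -> count = 30
bits = count << 1  # -> bits = 60

Answer: 60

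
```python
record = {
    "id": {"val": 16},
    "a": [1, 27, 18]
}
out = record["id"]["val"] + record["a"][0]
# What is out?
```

Trace (tracking out):
record = {'id': {'val': 16}, 'a': [1, 27, 18]}  # -> record = {'id': {'val': 16}, 'a': [1, 27, 18]}
out = record['id']['val'] + record['a'][0]  # -> out = 17

Answer: 17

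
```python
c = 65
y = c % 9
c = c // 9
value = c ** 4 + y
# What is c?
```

Answer: 7

Derivation:
Trace (tracking c):
c = 65  # -> c = 65
y = c % 9  # -> y = 2
c = c // 9  # -> c = 7
value = c ** 4 + y  # -> value = 2403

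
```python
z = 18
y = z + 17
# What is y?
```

Trace (tracking y):
z = 18  # -> z = 18
y = z + 17  # -> y = 35

Answer: 35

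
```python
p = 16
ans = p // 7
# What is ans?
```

Answer: 2

Derivation:
Trace (tracking ans):
p = 16  # -> p = 16
ans = p // 7  # -> ans = 2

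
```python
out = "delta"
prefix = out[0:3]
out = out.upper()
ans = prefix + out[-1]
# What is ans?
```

Answer: 'delA'

Derivation:
Trace (tracking ans):
out = 'delta'  # -> out = 'delta'
prefix = out[0:3]  # -> prefix = 'del'
out = out.upper()  # -> out = 'DELTA'
ans = prefix + out[-1]  # -> ans = 'delA'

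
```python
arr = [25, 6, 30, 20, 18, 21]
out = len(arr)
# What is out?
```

Trace (tracking out):
arr = [25, 6, 30, 20, 18, 21]  # -> arr = [25, 6, 30, 20, 18, 21]
out = len(arr)  # -> out = 6

Answer: 6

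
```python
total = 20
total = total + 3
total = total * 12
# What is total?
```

Answer: 276

Derivation:
Trace (tracking total):
total = 20  # -> total = 20
total = total + 3  # -> total = 23
total = total * 12  # -> total = 276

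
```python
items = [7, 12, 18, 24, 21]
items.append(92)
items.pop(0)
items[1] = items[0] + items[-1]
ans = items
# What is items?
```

Answer: [12, 104, 24, 21, 92]

Derivation:
Trace (tracking items):
items = [7, 12, 18, 24, 21]  # -> items = [7, 12, 18, 24, 21]
items.append(92)  # -> items = [7, 12, 18, 24, 21, 92]
items.pop(0)  # -> items = [12, 18, 24, 21, 92]
items[1] = items[0] + items[-1]  # -> items = [12, 104, 24, 21, 92]
ans = items  # -> ans = [12, 104, 24, 21, 92]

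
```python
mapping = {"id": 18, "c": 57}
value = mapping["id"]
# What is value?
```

Answer: 18

Derivation:
Trace (tracking value):
mapping = {'id': 18, 'c': 57}  # -> mapping = {'id': 18, 'c': 57}
value = mapping['id']  # -> value = 18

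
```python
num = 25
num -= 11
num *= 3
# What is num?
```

Answer: 42

Derivation:
Trace (tracking num):
num = 25  # -> num = 25
num -= 11  # -> num = 14
num *= 3  # -> num = 42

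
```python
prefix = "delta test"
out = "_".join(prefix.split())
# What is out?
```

Trace (tracking out):
prefix = 'delta test'  # -> prefix = 'delta test'
out = '_'.join(prefix.split())  # -> out = 'delta_test'

Answer: 'delta_test'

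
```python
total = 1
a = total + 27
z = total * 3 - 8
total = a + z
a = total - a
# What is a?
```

Trace (tracking a):
total = 1  # -> total = 1
a = total + 27  # -> a = 28
z = total * 3 - 8  # -> z = -5
total = a + z  # -> total = 23
a = total - a  # -> a = -5

Answer: -5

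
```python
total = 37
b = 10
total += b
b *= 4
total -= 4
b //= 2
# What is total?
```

Trace (tracking total):
total = 37  # -> total = 37
b = 10  # -> b = 10
total += b  # -> total = 47
b *= 4  # -> b = 40
total -= 4  # -> total = 43
b //= 2  # -> b = 20

Answer: 43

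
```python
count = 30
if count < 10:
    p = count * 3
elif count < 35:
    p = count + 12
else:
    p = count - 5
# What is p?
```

Trace (tracking p):
count = 30  # -> count = 30
if count < 10:  # condition is False
elif count < 35:  # condition is True
    p = count + 12  # -> p = 42

Answer: 42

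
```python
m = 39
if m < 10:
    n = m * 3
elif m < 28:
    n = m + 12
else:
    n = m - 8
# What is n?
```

Trace (tracking n):
m = 39  # -> m = 39
if m < 10:  # condition is False
elif m < 28:  # condition is False
else:
    n = m - 8  # -> n = 31

Answer: 31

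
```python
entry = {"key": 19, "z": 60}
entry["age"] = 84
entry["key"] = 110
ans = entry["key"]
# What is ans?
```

Answer: 110

Derivation:
Trace (tracking ans):
entry = {'key': 19, 'z': 60}  # -> entry = {'key': 19, 'z': 60}
entry['age'] = 84  # -> entry = {'key': 19, 'z': 60, 'age': 84}
entry['key'] = 110  # -> entry = {'key': 110, 'z': 60, 'age': 84}
ans = entry['key']  # -> ans = 110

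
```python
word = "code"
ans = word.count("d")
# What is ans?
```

Trace (tracking ans):
word = 'code'  # -> word = 'code'
ans = word.count('d')  # -> ans = 1

Answer: 1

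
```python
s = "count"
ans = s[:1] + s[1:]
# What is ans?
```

Answer: 'count'

Derivation:
Trace (tracking ans):
s = 'count'  # -> s = 'count'
ans = s[:1] + s[1:]  # -> ans = 'count'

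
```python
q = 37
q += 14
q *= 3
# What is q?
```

Trace (tracking q):
q = 37  # -> q = 37
q += 14  # -> q = 51
q *= 3  # -> q = 153

Answer: 153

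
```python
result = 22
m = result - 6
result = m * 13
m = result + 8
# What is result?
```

Trace (tracking result):
result = 22  # -> result = 22
m = result - 6  # -> m = 16
result = m * 13  # -> result = 208
m = result + 8  # -> m = 216

Answer: 208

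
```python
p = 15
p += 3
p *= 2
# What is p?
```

Trace (tracking p):
p = 15  # -> p = 15
p += 3  # -> p = 18
p *= 2  # -> p = 36

Answer: 36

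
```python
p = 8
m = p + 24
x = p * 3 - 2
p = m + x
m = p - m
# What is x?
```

Trace (tracking x):
p = 8  # -> p = 8
m = p + 24  # -> m = 32
x = p * 3 - 2  # -> x = 22
p = m + x  # -> p = 54
m = p - m  # -> m = 22

Answer: 22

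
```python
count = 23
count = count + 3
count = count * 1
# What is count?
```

Answer: 26

Derivation:
Trace (tracking count):
count = 23  # -> count = 23
count = count + 3  # -> count = 26
count = count * 1  # -> count = 26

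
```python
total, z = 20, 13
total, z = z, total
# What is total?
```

Trace (tracking total):
total, z = (20, 13)  # -> total = 20, z = 13
total, z = (z, total)  # -> total = 13, z = 20

Answer: 13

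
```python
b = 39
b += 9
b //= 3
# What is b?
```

Trace (tracking b):
b = 39  # -> b = 39
b += 9  # -> b = 48
b //= 3  # -> b = 16

Answer: 16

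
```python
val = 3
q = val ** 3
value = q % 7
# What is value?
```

Trace (tracking value):
val = 3  # -> val = 3
q = val ** 3  # -> q = 27
value = q % 7  # -> value = 6

Answer: 6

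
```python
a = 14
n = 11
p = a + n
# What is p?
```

Trace (tracking p):
a = 14  # -> a = 14
n = 11  # -> n = 11
p = a + n  # -> p = 25

Answer: 25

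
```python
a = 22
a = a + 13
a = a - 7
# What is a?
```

Answer: 28

Derivation:
Trace (tracking a):
a = 22  # -> a = 22
a = a + 13  # -> a = 35
a = a - 7  # -> a = 28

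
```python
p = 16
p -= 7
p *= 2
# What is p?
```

Trace (tracking p):
p = 16  # -> p = 16
p -= 7  # -> p = 9
p *= 2  # -> p = 18

Answer: 18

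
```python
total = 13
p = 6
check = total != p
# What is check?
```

Answer: True

Derivation:
Trace (tracking check):
total = 13  # -> total = 13
p = 6  # -> p = 6
check = total != p  # -> check = True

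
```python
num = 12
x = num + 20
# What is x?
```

Trace (tracking x):
num = 12  # -> num = 12
x = num + 20  # -> x = 32

Answer: 32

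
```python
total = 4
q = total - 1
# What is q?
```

Answer: 3

Derivation:
Trace (tracking q):
total = 4  # -> total = 4
q = total - 1  # -> q = 3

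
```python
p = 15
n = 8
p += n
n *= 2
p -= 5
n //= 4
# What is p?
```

Answer: 18

Derivation:
Trace (tracking p):
p = 15  # -> p = 15
n = 8  # -> n = 8
p += n  # -> p = 23
n *= 2  # -> n = 16
p -= 5  # -> p = 18
n //= 4  # -> n = 4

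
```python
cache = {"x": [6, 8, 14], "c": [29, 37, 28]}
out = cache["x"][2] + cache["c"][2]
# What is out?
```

Trace (tracking out):
cache = {'x': [6, 8, 14], 'c': [29, 37, 28]}  # -> cache = {'x': [6, 8, 14], 'c': [29, 37, 28]}
out = cache['x'][2] + cache['c'][2]  # -> out = 42

Answer: 42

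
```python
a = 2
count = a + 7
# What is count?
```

Trace (tracking count):
a = 2  # -> a = 2
count = a + 7  # -> count = 9

Answer: 9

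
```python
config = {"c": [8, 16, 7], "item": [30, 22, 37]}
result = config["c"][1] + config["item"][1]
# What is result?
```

Answer: 38

Derivation:
Trace (tracking result):
config = {'c': [8, 16, 7], 'item': [30, 22, 37]}  # -> config = {'c': [8, 16, 7], 'item': [30, 22, 37]}
result = config['c'][1] + config['item'][1]  # -> result = 38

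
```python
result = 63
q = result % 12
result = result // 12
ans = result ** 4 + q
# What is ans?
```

Trace (tracking ans):
result = 63  # -> result = 63
q = result % 12  # -> q = 3
result = result // 12  # -> result = 5
ans = result ** 4 + q  # -> ans = 628

Answer: 628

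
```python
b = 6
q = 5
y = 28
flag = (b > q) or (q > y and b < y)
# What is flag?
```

Trace (tracking flag):
b = 6  # -> b = 6
q = 5  # -> q = 5
y = 28  # -> y = 28
flag = b > q or (q > y and b < y)  # -> flag = True

Answer: True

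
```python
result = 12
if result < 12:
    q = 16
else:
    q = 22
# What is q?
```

Trace (tracking q):
result = 12  # -> result = 12
if result < 12:  # condition is False
else:
    q = 22  # -> q = 22

Answer: 22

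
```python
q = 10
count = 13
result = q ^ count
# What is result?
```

Answer: 7

Derivation:
Trace (tracking result):
q = 10  # -> q = 10
count = 13  # -> count = 13
result = q ^ count  # -> result = 7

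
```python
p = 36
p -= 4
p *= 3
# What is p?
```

Answer: 96

Derivation:
Trace (tracking p):
p = 36  # -> p = 36
p -= 4  # -> p = 32
p *= 3  # -> p = 96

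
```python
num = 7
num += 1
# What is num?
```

Trace (tracking num):
num = 7  # -> num = 7
num += 1  # -> num = 8

Answer: 8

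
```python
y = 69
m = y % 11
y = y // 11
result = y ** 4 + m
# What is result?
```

Answer: 1299

Derivation:
Trace (tracking result):
y = 69  # -> y = 69
m = y % 11  # -> m = 3
y = y // 11  # -> y = 6
result = y ** 4 + m  # -> result = 1299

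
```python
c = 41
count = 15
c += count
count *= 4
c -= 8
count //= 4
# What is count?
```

Trace (tracking count):
c = 41  # -> c = 41
count = 15  # -> count = 15
c += count  # -> c = 56
count *= 4  # -> count = 60
c -= 8  # -> c = 48
count //= 4  # -> count = 15

Answer: 15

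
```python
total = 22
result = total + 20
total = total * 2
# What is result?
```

Answer: 42

Derivation:
Trace (tracking result):
total = 22  # -> total = 22
result = total + 20  # -> result = 42
total = total * 2  # -> total = 44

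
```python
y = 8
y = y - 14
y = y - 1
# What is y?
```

Answer: -7

Derivation:
Trace (tracking y):
y = 8  # -> y = 8
y = y - 14  # -> y = -6
y = y - 1  # -> y = -7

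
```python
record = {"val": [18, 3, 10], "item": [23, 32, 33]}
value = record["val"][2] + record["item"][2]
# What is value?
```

Answer: 43

Derivation:
Trace (tracking value):
record = {'val': [18, 3, 10], 'item': [23, 32, 33]}  # -> record = {'val': [18, 3, 10], 'item': [23, 32, 33]}
value = record['val'][2] + record['item'][2]  # -> value = 43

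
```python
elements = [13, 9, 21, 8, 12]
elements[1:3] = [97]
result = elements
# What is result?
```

Answer: [13, 97, 8, 12]

Derivation:
Trace (tracking result):
elements = [13, 9, 21, 8, 12]  # -> elements = [13, 9, 21, 8, 12]
elements[1:3] = [97]  # -> elements = [13, 97, 8, 12]
result = elements  # -> result = [13, 97, 8, 12]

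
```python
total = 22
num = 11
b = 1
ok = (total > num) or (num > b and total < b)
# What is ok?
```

Trace (tracking ok):
total = 22  # -> total = 22
num = 11  # -> num = 11
b = 1  # -> b = 1
ok = total > num or (num > b and total < b)  # -> ok = True

Answer: True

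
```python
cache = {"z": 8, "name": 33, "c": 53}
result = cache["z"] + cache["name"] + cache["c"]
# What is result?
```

Trace (tracking result):
cache = {'z': 8, 'name': 33, 'c': 53}  # -> cache = {'z': 8, 'name': 33, 'c': 53}
result = cache['z'] + cache['name'] + cache['c']  # -> result = 94

Answer: 94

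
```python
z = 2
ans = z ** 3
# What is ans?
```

Trace (tracking ans):
z = 2  # -> z = 2
ans = z ** 3  # -> ans = 8

Answer: 8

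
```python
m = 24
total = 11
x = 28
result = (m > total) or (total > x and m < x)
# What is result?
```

Answer: True

Derivation:
Trace (tracking result):
m = 24  # -> m = 24
total = 11  # -> total = 11
x = 28  # -> x = 28
result = m > total or (total > x and m < x)  # -> result = True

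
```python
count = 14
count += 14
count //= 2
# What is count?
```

Trace (tracking count):
count = 14  # -> count = 14
count += 14  # -> count = 28
count //= 2  # -> count = 14

Answer: 14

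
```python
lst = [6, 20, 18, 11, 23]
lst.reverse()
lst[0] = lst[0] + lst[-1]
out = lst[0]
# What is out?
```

Trace (tracking out):
lst = [6, 20, 18, 11, 23]  # -> lst = [6, 20, 18, 11, 23]
lst.reverse()  # -> lst = [23, 11, 18, 20, 6]
lst[0] = lst[0] + lst[-1]  # -> lst = [29, 11, 18, 20, 6]
out = lst[0]  # -> out = 29

Answer: 29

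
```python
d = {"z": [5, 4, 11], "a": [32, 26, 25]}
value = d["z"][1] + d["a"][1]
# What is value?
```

Trace (tracking value):
d = {'z': [5, 4, 11], 'a': [32, 26, 25]}  # -> d = {'z': [5, 4, 11], 'a': [32, 26, 25]}
value = d['z'][1] + d['a'][1]  # -> value = 30

Answer: 30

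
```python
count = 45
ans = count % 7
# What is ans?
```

Answer: 3

Derivation:
Trace (tracking ans):
count = 45  # -> count = 45
ans = count % 7  # -> ans = 3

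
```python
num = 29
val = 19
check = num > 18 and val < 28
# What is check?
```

Answer: True

Derivation:
Trace (tracking check):
num = 29  # -> num = 29
val = 19  # -> val = 19
check = num > 18 and val < 28  # -> check = True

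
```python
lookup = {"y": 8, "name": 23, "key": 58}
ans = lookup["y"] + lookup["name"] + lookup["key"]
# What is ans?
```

Answer: 89

Derivation:
Trace (tracking ans):
lookup = {'y': 8, 'name': 23, 'key': 58}  # -> lookup = {'y': 8, 'name': 23, 'key': 58}
ans = lookup['y'] + lookup['name'] + lookup['key']  # -> ans = 89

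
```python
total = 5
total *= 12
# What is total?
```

Trace (tracking total):
total = 5  # -> total = 5
total *= 12  # -> total = 60

Answer: 60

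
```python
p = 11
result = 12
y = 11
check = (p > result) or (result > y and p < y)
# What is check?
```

Trace (tracking check):
p = 11  # -> p = 11
result = 12  # -> result = 12
y = 11  # -> y = 11
check = p > result or (result > y and p < y)  # -> check = False

Answer: False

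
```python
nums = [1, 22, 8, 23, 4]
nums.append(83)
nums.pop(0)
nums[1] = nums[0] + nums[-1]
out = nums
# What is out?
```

Answer: [22, 105, 23, 4, 83]

Derivation:
Trace (tracking out):
nums = [1, 22, 8, 23, 4]  # -> nums = [1, 22, 8, 23, 4]
nums.append(83)  # -> nums = [1, 22, 8, 23, 4, 83]
nums.pop(0)  # -> nums = [22, 8, 23, 4, 83]
nums[1] = nums[0] + nums[-1]  # -> nums = [22, 105, 23, 4, 83]
out = nums  # -> out = [22, 105, 23, 4, 83]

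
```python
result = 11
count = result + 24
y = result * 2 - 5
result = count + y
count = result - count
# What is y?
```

Trace (tracking y):
result = 11  # -> result = 11
count = result + 24  # -> count = 35
y = result * 2 - 5  # -> y = 17
result = count + y  # -> result = 52
count = result - count  # -> count = 17

Answer: 17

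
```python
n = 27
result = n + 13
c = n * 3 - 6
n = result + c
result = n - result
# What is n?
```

Answer: 115

Derivation:
Trace (tracking n):
n = 27  # -> n = 27
result = n + 13  # -> result = 40
c = n * 3 - 6  # -> c = 75
n = result + c  # -> n = 115
result = n - result  # -> result = 75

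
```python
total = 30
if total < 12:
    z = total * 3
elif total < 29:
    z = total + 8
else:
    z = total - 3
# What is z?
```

Answer: 27

Derivation:
Trace (tracking z):
total = 30  # -> total = 30
if total < 12:  # condition is False
elif total < 29:  # condition is False
else:
    z = total - 3  # -> z = 27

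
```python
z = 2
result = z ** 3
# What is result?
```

Trace (tracking result):
z = 2  # -> z = 2
result = z ** 3  # -> result = 8

Answer: 8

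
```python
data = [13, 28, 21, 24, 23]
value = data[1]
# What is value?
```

Answer: 28

Derivation:
Trace (tracking value):
data = [13, 28, 21, 24, 23]  # -> data = [13, 28, 21, 24, 23]
value = data[1]  # -> value = 28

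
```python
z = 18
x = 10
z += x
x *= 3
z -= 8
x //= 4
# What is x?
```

Trace (tracking x):
z = 18  # -> z = 18
x = 10  # -> x = 10
z += x  # -> z = 28
x *= 3  # -> x = 30
z -= 8  # -> z = 20
x //= 4  # -> x = 7

Answer: 7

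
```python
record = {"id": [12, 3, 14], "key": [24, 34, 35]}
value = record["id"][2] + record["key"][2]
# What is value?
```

Trace (tracking value):
record = {'id': [12, 3, 14], 'key': [24, 34, 35]}  # -> record = {'id': [12, 3, 14], 'key': [24, 34, 35]}
value = record['id'][2] + record['key'][2]  # -> value = 49

Answer: 49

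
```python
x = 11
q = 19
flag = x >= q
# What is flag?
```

Trace (tracking flag):
x = 11  # -> x = 11
q = 19  # -> q = 19
flag = x >= q  # -> flag = False

Answer: False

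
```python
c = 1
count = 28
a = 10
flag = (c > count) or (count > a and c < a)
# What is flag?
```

Answer: True

Derivation:
Trace (tracking flag):
c = 1  # -> c = 1
count = 28  # -> count = 28
a = 10  # -> a = 10
flag = c > count or (count > a and c < a)  # -> flag = True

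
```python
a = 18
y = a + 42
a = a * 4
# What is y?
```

Answer: 60

Derivation:
Trace (tracking y):
a = 18  # -> a = 18
y = a + 42  # -> y = 60
a = a * 4  # -> a = 72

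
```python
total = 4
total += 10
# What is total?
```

Trace (tracking total):
total = 4  # -> total = 4
total += 10  # -> total = 14

Answer: 14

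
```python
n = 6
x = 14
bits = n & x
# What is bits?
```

Trace (tracking bits):
n = 6  # -> n = 6
x = 14  # -> x = 14
bits = n & x  # -> bits = 6

Answer: 6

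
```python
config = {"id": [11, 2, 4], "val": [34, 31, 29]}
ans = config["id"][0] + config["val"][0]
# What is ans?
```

Trace (tracking ans):
config = {'id': [11, 2, 4], 'val': [34, 31, 29]}  # -> config = {'id': [11, 2, 4], 'val': [34, 31, 29]}
ans = config['id'][0] + config['val'][0]  # -> ans = 45

Answer: 45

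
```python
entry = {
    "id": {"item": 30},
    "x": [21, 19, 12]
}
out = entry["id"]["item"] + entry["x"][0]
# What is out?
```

Answer: 51

Derivation:
Trace (tracking out):
entry = {'id': {'item': 30}, 'x': [21, 19, 12]}  # -> entry = {'id': {'item': 30}, 'x': [21, 19, 12]}
out = entry['id']['item'] + entry['x'][0]  # -> out = 51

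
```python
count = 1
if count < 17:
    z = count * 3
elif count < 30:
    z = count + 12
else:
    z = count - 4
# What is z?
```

Answer: 3

Derivation:
Trace (tracking z):
count = 1  # -> count = 1
if count < 17:  # condition is True
    z = count * 3  # -> z = 3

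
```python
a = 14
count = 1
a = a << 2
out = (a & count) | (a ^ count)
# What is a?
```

Trace (tracking a):
a = 14  # -> a = 14
count = 1  # -> count = 1
a = a << 2  # -> a = 56
out = a & count | a ^ count  # -> out = 57

Answer: 56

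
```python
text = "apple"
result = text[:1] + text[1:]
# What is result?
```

Answer: 'apple'

Derivation:
Trace (tracking result):
text = 'apple'  # -> text = 'apple'
result = text[:1] + text[1:]  # -> result = 'apple'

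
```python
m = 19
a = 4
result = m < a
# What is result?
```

Trace (tracking result):
m = 19  # -> m = 19
a = 4  # -> a = 4
result = m < a  # -> result = False

Answer: False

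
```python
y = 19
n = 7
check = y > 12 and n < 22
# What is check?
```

Answer: True

Derivation:
Trace (tracking check):
y = 19  # -> y = 19
n = 7  # -> n = 7
check = y > 12 and n < 22  # -> check = True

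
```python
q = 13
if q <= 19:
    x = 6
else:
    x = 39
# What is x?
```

Trace (tracking x):
q = 13  # -> q = 13
if q <= 19:  # condition is True
    x = 6  # -> x = 6

Answer: 6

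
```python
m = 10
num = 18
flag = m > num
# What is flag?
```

Answer: False

Derivation:
Trace (tracking flag):
m = 10  # -> m = 10
num = 18  # -> num = 18
flag = m > num  # -> flag = False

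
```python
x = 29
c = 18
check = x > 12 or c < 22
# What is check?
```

Trace (tracking check):
x = 29  # -> x = 29
c = 18  # -> c = 18
check = x > 12 or c < 22  # -> check = True

Answer: True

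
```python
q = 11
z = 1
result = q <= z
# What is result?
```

Answer: False

Derivation:
Trace (tracking result):
q = 11  # -> q = 11
z = 1  # -> z = 1
result = q <= z  # -> result = False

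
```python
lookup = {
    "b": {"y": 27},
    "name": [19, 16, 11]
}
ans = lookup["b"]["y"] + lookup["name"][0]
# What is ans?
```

Trace (tracking ans):
lookup = {'b': {'y': 27}, 'name': [19, 16, 11]}  # -> lookup = {'b': {'y': 27}, 'name': [19, 16, 11]}
ans = lookup['b']['y'] + lookup['name'][0]  # -> ans = 46

Answer: 46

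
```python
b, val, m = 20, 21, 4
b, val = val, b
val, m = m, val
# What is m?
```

Trace (tracking m):
b, val, m = (20, 21, 4)  # -> b = 20, val = 21, m = 4
b, val = (val, b)  # -> b = 21, val = 20
val, m = (m, val)  # -> val = 4, m = 20

Answer: 20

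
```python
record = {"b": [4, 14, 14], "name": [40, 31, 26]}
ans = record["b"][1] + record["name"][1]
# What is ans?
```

Answer: 45

Derivation:
Trace (tracking ans):
record = {'b': [4, 14, 14], 'name': [40, 31, 26]}  # -> record = {'b': [4, 14, 14], 'name': [40, 31, 26]}
ans = record['b'][1] + record['name'][1]  # -> ans = 45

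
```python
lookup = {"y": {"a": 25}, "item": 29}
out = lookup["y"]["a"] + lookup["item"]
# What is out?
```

Answer: 54

Derivation:
Trace (tracking out):
lookup = {'y': {'a': 25}, 'item': 29}  # -> lookup = {'y': {'a': 25}, 'item': 29}
out = lookup['y']['a'] + lookup['item']  # -> out = 54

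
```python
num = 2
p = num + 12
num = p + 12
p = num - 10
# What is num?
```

Answer: 26

Derivation:
Trace (tracking num):
num = 2  # -> num = 2
p = num + 12  # -> p = 14
num = p + 12  # -> num = 26
p = num - 10  # -> p = 16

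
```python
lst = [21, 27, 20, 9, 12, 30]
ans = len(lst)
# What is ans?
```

Answer: 6

Derivation:
Trace (tracking ans):
lst = [21, 27, 20, 9, 12, 30]  # -> lst = [21, 27, 20, 9, 12, 30]
ans = len(lst)  # -> ans = 6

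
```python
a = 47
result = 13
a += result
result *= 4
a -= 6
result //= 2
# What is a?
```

Answer: 54

Derivation:
Trace (tracking a):
a = 47  # -> a = 47
result = 13  # -> result = 13
a += result  # -> a = 60
result *= 4  # -> result = 52
a -= 6  # -> a = 54
result //= 2  # -> result = 26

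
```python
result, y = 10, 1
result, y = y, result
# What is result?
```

Answer: 1

Derivation:
Trace (tracking result):
result, y = (10, 1)  # -> result = 10, y = 1
result, y = (y, result)  # -> result = 1, y = 10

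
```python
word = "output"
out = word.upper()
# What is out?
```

Answer: 'OUTPUT'

Derivation:
Trace (tracking out):
word = 'output'  # -> word = 'output'
out = word.upper()  # -> out = 'OUTPUT'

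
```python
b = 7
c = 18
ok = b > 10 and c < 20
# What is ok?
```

Trace (tracking ok):
b = 7  # -> b = 7
c = 18  # -> c = 18
ok = b > 10 and c < 20  # -> ok = False

Answer: False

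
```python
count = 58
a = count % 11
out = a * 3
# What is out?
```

Answer: 9

Derivation:
Trace (tracking out):
count = 58  # -> count = 58
a = count % 11  # -> a = 3
out = a * 3  # -> out = 9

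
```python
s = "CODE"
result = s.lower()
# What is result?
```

Trace (tracking result):
s = 'CODE'  # -> s = 'CODE'
result = s.lower()  # -> result = 'code'

Answer: 'code'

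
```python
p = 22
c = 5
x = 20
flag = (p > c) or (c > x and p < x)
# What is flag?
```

Answer: True

Derivation:
Trace (tracking flag):
p = 22  # -> p = 22
c = 5  # -> c = 5
x = 20  # -> x = 20
flag = p > c or (c > x and p < x)  # -> flag = True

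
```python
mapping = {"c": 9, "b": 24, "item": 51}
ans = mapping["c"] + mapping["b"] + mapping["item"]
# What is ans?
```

Answer: 84

Derivation:
Trace (tracking ans):
mapping = {'c': 9, 'b': 24, 'item': 51}  # -> mapping = {'c': 9, 'b': 24, 'item': 51}
ans = mapping['c'] + mapping['b'] + mapping['item']  # -> ans = 84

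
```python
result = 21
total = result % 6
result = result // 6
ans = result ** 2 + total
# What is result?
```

Trace (tracking result):
result = 21  # -> result = 21
total = result % 6  # -> total = 3
result = result // 6  # -> result = 3
ans = result ** 2 + total  # -> ans = 12

Answer: 3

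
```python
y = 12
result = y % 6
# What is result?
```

Trace (tracking result):
y = 12  # -> y = 12
result = y % 6  # -> result = 0

Answer: 0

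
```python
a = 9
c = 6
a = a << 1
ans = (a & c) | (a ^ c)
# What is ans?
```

Trace (tracking ans):
a = 9  # -> a = 9
c = 6  # -> c = 6
a = a << 1  # -> a = 18
ans = a & c | a ^ c  # -> ans = 22

Answer: 22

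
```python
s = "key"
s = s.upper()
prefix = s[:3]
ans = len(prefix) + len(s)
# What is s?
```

Answer: 'KEY'

Derivation:
Trace (tracking s):
s = 'key'  # -> s = 'key'
s = s.upper()  # -> s = 'KEY'
prefix = s[:3]  # -> prefix = 'KEY'
ans = len(prefix) + len(s)  # -> ans = 6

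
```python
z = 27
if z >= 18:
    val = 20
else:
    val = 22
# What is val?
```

Answer: 20

Derivation:
Trace (tracking val):
z = 27  # -> z = 27
if z >= 18:  # condition is True
    val = 20  # -> val = 20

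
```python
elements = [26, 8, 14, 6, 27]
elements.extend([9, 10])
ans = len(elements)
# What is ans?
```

Answer: 7

Derivation:
Trace (tracking ans):
elements = [26, 8, 14, 6, 27]  # -> elements = [26, 8, 14, 6, 27]
elements.extend([9, 10])  # -> elements = [26, 8, 14, 6, 27, 9, 10]
ans = len(elements)  # -> ans = 7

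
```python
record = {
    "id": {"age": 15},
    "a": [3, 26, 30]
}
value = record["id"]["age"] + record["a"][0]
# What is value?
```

Answer: 18

Derivation:
Trace (tracking value):
record = {'id': {'age': 15}, 'a': [3, 26, 30]}  # -> record = {'id': {'age': 15}, 'a': [3, 26, 30]}
value = record['id']['age'] + record['a'][0]  # -> value = 18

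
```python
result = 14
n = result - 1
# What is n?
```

Trace (tracking n):
result = 14  # -> result = 14
n = result - 1  # -> n = 13

Answer: 13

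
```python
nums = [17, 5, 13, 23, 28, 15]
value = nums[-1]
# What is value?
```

Trace (tracking value):
nums = [17, 5, 13, 23, 28, 15]  # -> nums = [17, 5, 13, 23, 28, 15]
value = nums[-1]  # -> value = 15

Answer: 15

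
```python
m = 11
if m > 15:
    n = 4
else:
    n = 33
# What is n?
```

Answer: 33

Derivation:
Trace (tracking n):
m = 11  # -> m = 11
if m > 15:  # condition is False
else:
    n = 33  # -> n = 33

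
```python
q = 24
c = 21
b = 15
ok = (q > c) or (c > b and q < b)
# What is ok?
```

Trace (tracking ok):
q = 24  # -> q = 24
c = 21  # -> c = 21
b = 15  # -> b = 15
ok = q > c or (c > b and q < b)  # -> ok = True

Answer: True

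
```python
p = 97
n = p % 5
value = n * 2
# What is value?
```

Trace (tracking value):
p = 97  # -> p = 97
n = p % 5  # -> n = 2
value = n * 2  # -> value = 4

Answer: 4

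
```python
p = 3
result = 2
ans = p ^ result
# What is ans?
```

Answer: 1

Derivation:
Trace (tracking ans):
p = 3  # -> p = 3
result = 2  # -> result = 2
ans = p ^ result  # -> ans = 1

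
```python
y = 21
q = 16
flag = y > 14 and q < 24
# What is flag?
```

Answer: True

Derivation:
Trace (tracking flag):
y = 21  # -> y = 21
q = 16  # -> q = 16
flag = y > 14 and q < 24  # -> flag = True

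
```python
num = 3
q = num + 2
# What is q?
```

Trace (tracking q):
num = 3  # -> num = 3
q = num + 2  # -> q = 5

Answer: 5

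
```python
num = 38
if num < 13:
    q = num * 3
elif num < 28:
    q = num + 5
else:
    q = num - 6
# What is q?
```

Answer: 32

Derivation:
Trace (tracking q):
num = 38  # -> num = 38
if num < 13:  # condition is False
elif num < 28:  # condition is False
else:
    q = num - 6  # -> q = 32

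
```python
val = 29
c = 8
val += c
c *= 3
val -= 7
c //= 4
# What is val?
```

Answer: 30

Derivation:
Trace (tracking val):
val = 29  # -> val = 29
c = 8  # -> c = 8
val += c  # -> val = 37
c *= 3  # -> c = 24
val -= 7  # -> val = 30
c //= 4  # -> c = 6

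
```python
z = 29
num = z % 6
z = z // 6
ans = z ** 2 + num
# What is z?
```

Answer: 4

Derivation:
Trace (tracking z):
z = 29  # -> z = 29
num = z % 6  # -> num = 5
z = z // 6  # -> z = 4
ans = z ** 2 + num  # -> ans = 21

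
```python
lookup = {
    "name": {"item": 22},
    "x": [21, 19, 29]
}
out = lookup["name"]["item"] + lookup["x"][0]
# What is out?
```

Trace (tracking out):
lookup = {'name': {'item': 22}, 'x': [21, 19, 29]}  # -> lookup = {'name': {'item': 22}, 'x': [21, 19, 29]}
out = lookup['name']['item'] + lookup['x'][0]  # -> out = 43

Answer: 43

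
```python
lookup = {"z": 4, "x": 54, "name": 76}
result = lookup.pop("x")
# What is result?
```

Trace (tracking result):
lookup = {'z': 4, 'x': 54, 'name': 76}  # -> lookup = {'z': 4, 'x': 54, 'name': 76}
result = lookup.pop('x')  # -> result = 54

Answer: 54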